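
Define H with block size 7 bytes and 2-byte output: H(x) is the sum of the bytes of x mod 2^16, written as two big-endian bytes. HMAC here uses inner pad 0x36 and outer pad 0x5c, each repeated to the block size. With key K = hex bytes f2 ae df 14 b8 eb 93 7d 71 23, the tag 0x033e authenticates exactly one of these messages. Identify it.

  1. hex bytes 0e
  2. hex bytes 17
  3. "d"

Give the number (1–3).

Key hex bytes f2 ae df 14 b8 eb 93 7d 71 23 is 10 bytes > B = 7, so hash it first: H(key) = 05 da, then zero-pad to 7 bytes: K' = 05 da 00 00 00 00 00.
K' ⊕ ipad = 33 ec 36 36 36 36 36; K' ⊕ opad = 59 86 5c 5c 5c 5c 5c.
m1: inner = H(33 ec 36 36 36 36 36 0e) = 02 3b; tag = H(59 86 5c 5c 5c 5c 5c 02 3b) = 02e8
m2: inner = H(33 ec 36 36 36 36 36 17) = 02 44; tag = H(59 86 5c 5c 5c 5c 5c 02 44) = 02f1
m3: inner = H(33 ec 36 36 36 36 36 64) = 02 91; tag = H(59 86 5c 5c 5c 5c 5c 02 91) = 033e ← matches

3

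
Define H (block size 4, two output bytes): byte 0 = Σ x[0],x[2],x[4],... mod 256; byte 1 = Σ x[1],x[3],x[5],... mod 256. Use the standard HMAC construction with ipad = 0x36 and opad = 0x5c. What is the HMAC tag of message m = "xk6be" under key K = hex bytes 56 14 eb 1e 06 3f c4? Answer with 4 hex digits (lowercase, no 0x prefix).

Key hex bytes 56 14 eb 1e 06 3f c4 is 7 bytes > B = 4, so hash it first: H(key) = 0b 71, then zero-pad to 4 bytes: K' = 0b 71 00 00.
K' ⊕ ipad = 3d 47 36 36.  K' ⊕ opad = 57 2d 5c 5c.
Inner input = (K'⊕ipad) ∥ m = 3d 47 36 36 ∥ 78 6b 36 62 65.
Inner hash: even-index sum = 390 mod 256 = 134; odd-index sum = 330 mod 256 = 74 → 86 4a.
Outer input = (K'⊕opad) ∥ inner = 57 2d 5c 5c ∥ 86 4a.
Outer hash (tag): even-index sum = 313 mod 256 = 57; odd-index sum = 211 mod 256 = 211 → 39 d3.

39d3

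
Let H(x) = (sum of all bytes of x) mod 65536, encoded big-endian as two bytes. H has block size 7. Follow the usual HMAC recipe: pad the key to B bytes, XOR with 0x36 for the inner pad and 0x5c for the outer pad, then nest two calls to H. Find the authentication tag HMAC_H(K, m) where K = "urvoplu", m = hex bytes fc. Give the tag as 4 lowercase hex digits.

023a

Key "urvoplu" = 75 72 76 6f 70 6c 75 is exactly B = 7 bytes: K' = 75 72 76 6f 70 6c 75.
K' ⊕ ipad = 43 44 40 59 46 5a 43.  K' ⊕ opad = 29 2e 2a 33 2c 30 29.
Inner input = (K'⊕ipad) ∥ m = 43 44 40 59 46 5a 43 ∥ fc.
Inner hash: sum = 67+68+64+89+70+90+67+252 = 767 → 02 ff.
Outer input = (K'⊕opad) ∥ inner = 29 2e 2a 33 2c 30 29 ∥ 02 ff.
Outer hash (tag): sum = 41+46+42+51+44+48+41+2+255 = 570 → 02 3a.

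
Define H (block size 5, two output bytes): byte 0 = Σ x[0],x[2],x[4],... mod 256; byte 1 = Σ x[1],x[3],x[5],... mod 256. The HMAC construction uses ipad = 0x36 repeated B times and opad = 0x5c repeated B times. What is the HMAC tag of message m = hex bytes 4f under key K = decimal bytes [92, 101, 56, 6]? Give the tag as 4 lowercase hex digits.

Key decimal bytes [92, 101, 56, 6] = 5c 65 38 06 is 4 bytes ≤ B = 5; zero-pad to 5 bytes: K' = 5c 65 38 06 00.
K' ⊕ ipad = 6a 53 0e 30 36.  K' ⊕ opad = 00 39 64 5a 5c.
Inner input = (K'⊕ipad) ∥ m = 6a 53 0e 30 36 ∥ 4f.
Inner hash: even-index sum = 174 mod 256 = 174; odd-index sum = 210 mod 256 = 210 → ae d2.
Outer input = (K'⊕opad) ∥ inner = 00 39 64 5a 5c ∥ ae d2.
Outer hash (tag): even-index sum = 402 mod 256 = 146; odd-index sum = 321 mod 256 = 65 → 92 41.

9241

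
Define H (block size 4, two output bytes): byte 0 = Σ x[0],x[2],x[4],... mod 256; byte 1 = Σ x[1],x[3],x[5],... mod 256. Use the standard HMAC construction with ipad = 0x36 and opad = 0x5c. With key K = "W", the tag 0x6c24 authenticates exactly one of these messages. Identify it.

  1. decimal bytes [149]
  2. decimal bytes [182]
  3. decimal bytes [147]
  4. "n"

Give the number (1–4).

4

Key "W" = 57 is 1 byte ≤ B = 4; zero-pad to 4 bytes: K' = 57 00 00 00.
K' ⊕ ipad = 61 36 36 36; K' ⊕ opad = 0b 5c 5c 5c.
m1: inner = H(61 36 36 36 95) = 2c 6c; tag = H(0b 5c 5c 5c 2c 6c) = 9324
m2: inner = H(61 36 36 36 b6) = 4d 6c; tag = H(0b 5c 5c 5c 4d 6c) = b424
m3: inner = H(61 36 36 36 93) = 2a 6c; tag = H(0b 5c 5c 5c 2a 6c) = 9124
m4: inner = H(61 36 36 36 6e) = 05 6c; tag = H(0b 5c 5c 5c 05 6c) = 6c24 ← matches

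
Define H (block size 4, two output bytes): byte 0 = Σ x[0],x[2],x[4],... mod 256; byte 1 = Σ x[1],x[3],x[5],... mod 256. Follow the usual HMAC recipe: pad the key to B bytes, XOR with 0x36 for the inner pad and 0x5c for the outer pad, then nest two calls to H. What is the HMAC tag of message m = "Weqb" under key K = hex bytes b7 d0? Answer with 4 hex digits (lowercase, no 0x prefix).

Key hex bytes b7 d0 is 2 bytes ≤ B = 4; zero-pad to 4 bytes: K' = b7 d0 00 00.
K' ⊕ ipad = 81 e6 36 36.  K' ⊕ opad = eb 8c 5c 5c.
Inner input = (K'⊕ipad) ∥ m = 81 e6 36 36 ∥ 57 65 71 62.
Inner hash: even-index sum = 383 mod 256 = 127; odd-index sum = 483 mod 256 = 227 → 7f e3.
Outer input = (K'⊕opad) ∥ inner = eb 8c 5c 5c ∥ 7f e3.
Outer hash (tag): even-index sum = 454 mod 256 = 198; odd-index sum = 459 mod 256 = 203 → c6 cb.

c6cb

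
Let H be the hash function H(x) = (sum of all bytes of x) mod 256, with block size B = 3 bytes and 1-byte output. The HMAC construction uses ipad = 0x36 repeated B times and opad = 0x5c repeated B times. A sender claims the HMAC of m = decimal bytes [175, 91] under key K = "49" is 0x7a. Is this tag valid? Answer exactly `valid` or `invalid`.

Key "49" = 34 39 is 2 bytes ≤ B = 3; zero-pad to 3 bytes: K' = 34 39 00.
K' ⊕ ipad = 02 0f 36; K' ⊕ opad = 68 65 5c.
Inner hash: sum = 2+15+54+175+91 = 337; mod 256 = 81 → 51.
Outer hash (recomputed tag): sum = 104+101+92+81 = 378; mod 256 = 122 → 7a.
Recomputed tag = 7a; claimed = 7a → match.

valid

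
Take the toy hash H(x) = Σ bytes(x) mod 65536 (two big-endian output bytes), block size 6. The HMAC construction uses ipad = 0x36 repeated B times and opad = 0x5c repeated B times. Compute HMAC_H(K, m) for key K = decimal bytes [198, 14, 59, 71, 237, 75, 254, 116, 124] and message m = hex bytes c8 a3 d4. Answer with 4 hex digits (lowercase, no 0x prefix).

Key decimal bytes [198, 14, 59, 71, 237, 75, 254, 116, 124] = c6 0e 3b 47 ed 4b fe 74 7c is 9 bytes > B = 6, so hash it first: H(key) = 04 7c, then zero-pad to 6 bytes: K' = 04 7c 00 00 00 00.
K' ⊕ ipad = 32 4a 36 36 36 36.  K' ⊕ opad = 58 20 5c 5c 5c 5c.
Inner input = (K'⊕ipad) ∥ m = 32 4a 36 36 36 36 ∥ c8 a3 d4.
Inner hash: sum = 50+74+54+54+54+54+200+163+212 = 915 → 03 93.
Outer input = (K'⊕opad) ∥ inner = 58 20 5c 5c 5c 5c ∥ 03 93.
Outer hash (tag): sum = 88+32+92+92+92+92+3+147 = 638 → 02 7e.

027e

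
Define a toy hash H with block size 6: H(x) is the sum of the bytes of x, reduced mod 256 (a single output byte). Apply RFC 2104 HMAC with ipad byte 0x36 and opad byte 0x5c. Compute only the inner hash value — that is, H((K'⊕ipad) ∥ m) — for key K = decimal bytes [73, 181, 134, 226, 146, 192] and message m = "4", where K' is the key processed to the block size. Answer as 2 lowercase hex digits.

54

Key decimal bytes [73, 181, 134, 226, 146, 192] = 49 b5 86 e2 92 c0 is exactly B = 6 bytes: K' = 49 b5 86 e2 92 c0.
K' ⊕ ipad = 7f 83 b0 d4 a4 f6.
Inner input = 7f 83 b0 d4 a4 f6 ∥ 34.
Inner hash: sum = 127+131+176+212+164+246+52 = 1108; mod 256 = 84 → 54.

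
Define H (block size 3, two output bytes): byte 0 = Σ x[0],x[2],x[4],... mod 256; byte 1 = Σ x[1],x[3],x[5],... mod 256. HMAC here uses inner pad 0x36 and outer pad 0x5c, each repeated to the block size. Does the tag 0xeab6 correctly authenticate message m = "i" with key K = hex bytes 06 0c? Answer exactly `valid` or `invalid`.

Key hex bytes 06 0c is 2 bytes ≤ B = 3; zero-pad to 3 bytes: K' = 06 0c 00.
K' ⊕ ipad = 30 3a 36; K' ⊕ opad = 5a 50 5c.
Inner hash: even-index sum = 102 mod 256 = 102; odd-index sum = 163 mod 256 = 163 → 66 a3.
Outer hash (recomputed tag): even-index sum = 345 mod 256 = 89; odd-index sum = 182 mod 256 = 182 → 59 b6.
Recomputed tag = 59b6; claimed = eab6 → mismatch.

invalid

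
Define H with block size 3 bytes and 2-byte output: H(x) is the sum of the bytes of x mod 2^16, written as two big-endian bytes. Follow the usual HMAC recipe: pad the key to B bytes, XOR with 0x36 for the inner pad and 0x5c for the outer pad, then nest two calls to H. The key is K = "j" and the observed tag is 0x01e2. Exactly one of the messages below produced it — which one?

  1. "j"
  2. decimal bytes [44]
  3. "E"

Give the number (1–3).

2

Key "j" = 6a is 1 byte ≤ B = 3; zero-pad to 3 bytes: K' = 6a 00 00.
K' ⊕ ipad = 5c 36 36; K' ⊕ opad = 36 5c 5c.
m1: inner = H(5c 36 36 6a) = 01 32; tag = H(36 5c 5c 01 32) = 0121
m2: inner = H(5c 36 36 2c) = 00 f4; tag = H(36 5c 5c 00 f4) = 01e2 ← matches
m3: inner = H(5c 36 36 45) = 01 0d; tag = H(36 5c 5c 01 0d) = 00fc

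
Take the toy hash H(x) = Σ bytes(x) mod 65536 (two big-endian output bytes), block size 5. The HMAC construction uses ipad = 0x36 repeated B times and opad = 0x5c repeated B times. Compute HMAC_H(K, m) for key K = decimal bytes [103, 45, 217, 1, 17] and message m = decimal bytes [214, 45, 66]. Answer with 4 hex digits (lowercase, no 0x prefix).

Key decimal bytes [103, 45, 217, 1, 17] = 67 2d d9 01 11 is exactly B = 5 bytes: K' = 67 2d d9 01 11.
K' ⊕ ipad = 51 1b ef 37 27.  K' ⊕ opad = 3b 71 85 5d 4d.
Inner input = (K'⊕ipad) ∥ m = 51 1b ef 37 27 ∥ d6 2d 42.
Inner hash: sum = 81+27+239+55+39+214+45+66 = 766 → 02 fe.
Outer input = (K'⊕opad) ∥ inner = 3b 71 85 5d 4d ∥ 02 fe.
Outer hash (tag): sum = 59+113+133+93+77+2+254 = 731 → 02 db.

02db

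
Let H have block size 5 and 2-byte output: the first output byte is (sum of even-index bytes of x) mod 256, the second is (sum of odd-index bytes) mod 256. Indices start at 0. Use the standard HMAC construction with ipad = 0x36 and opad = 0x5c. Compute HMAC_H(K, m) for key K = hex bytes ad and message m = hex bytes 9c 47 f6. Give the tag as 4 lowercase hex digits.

a706

Key hex bytes ad is 1 byte ≤ B = 5; zero-pad to 5 bytes: K' = ad 00 00 00 00.
K' ⊕ ipad = 9b 36 36 36 36.  K' ⊕ opad = f1 5c 5c 5c 5c.
Inner input = (K'⊕ipad) ∥ m = 9b 36 36 36 36 ∥ 9c 47 f6.
Inner hash: even-index sum = 334 mod 256 = 78; odd-index sum = 510 mod 256 = 254 → 4e fe.
Outer input = (K'⊕opad) ∥ inner = f1 5c 5c 5c 5c ∥ 4e fe.
Outer hash (tag): even-index sum = 679 mod 256 = 167; odd-index sum = 262 mod 256 = 6 → a7 06.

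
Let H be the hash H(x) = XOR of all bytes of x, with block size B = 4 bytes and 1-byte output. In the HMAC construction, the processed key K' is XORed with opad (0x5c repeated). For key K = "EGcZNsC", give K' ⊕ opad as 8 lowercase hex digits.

195c5c5c

Key "EGcZNsC" = 45 47 63 5a 4e 73 43 is 7 bytes > B = 4, so hash it first: H(key) = 45, then zero-pad to 4 bytes: K' = 45 00 00 00.
XOR each byte with 0x5c: 45⊕5c=19, 00⊕5c=5c, 00⊕5c=5c, 00⊕5c=5c.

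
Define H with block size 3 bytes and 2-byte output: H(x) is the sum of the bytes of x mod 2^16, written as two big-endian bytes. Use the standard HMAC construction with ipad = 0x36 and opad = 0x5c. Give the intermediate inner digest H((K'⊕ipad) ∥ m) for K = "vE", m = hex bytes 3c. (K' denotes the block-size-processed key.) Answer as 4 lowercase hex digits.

0125

Key "vE" = 76 45 is 2 bytes ≤ B = 3; zero-pad to 3 bytes: K' = 76 45 00.
K' ⊕ ipad = 40 73 36.
Inner input = 40 73 36 ∥ 3c.
Inner hash: sum = 64+115+54+60 = 293 → 01 25.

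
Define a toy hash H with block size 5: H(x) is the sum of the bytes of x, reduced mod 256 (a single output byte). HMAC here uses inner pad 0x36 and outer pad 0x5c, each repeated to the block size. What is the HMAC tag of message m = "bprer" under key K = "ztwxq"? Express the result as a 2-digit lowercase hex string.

Key "ztwxq" = 7a 74 77 78 71 is exactly B = 5 bytes: K' = 7a 74 77 78 71.
K' ⊕ ipad = 4c 42 41 4e 47.  K' ⊕ opad = 26 28 2b 24 2d.
Inner input = (K'⊕ipad) ∥ m = 4c 42 41 4e 47 ∥ 62 70 72 65 72.
Inner hash: sum = 76+66+65+78+71+98+112+114+101+114 = 895; mod 256 = 127 → 7f.
Outer input = (K'⊕opad) ∥ inner = 26 28 2b 24 2d ∥ 7f.
Outer hash (tag): sum = 38+40+43+36+45+127 = 329; mod 256 = 73 → 49.

49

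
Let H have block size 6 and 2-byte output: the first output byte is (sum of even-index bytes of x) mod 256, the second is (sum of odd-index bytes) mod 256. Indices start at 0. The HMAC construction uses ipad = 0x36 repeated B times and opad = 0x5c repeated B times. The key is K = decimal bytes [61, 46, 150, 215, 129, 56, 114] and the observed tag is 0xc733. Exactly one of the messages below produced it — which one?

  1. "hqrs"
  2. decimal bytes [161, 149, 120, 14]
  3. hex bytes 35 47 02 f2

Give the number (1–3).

2

Key decimal bytes [61, 46, 150, 215, 129, 56, 114] = 3d 2e 96 d7 81 38 72 is 7 bytes > B = 6, so hash it first: H(key) = c6 3d, then zero-pad to 6 bytes: K' = c6 3d 00 00 00 00.
K' ⊕ ipad = f0 0b 36 36 36 36; K' ⊕ opad = 9a 61 5c 5c 5c 5c.
m1: inner = H(f0 0b 36 36 36 36 68 71 72 73) = 36 5b; tag = H(9a 61 5c 5c 5c 5c 36 5b) = 8874
m2: inner = H(f0 0b 36 36 36 36 a1 95 78 0e) = 75 1a; tag = H(9a 61 5c 5c 5c 5c 75 1a) = c733 ← matches
m3: inner = H(f0 0b 36 36 36 36 35 47 02 f2) = 93 b0; tag = H(9a 61 5c 5c 5c 5c 93 b0) = e5c9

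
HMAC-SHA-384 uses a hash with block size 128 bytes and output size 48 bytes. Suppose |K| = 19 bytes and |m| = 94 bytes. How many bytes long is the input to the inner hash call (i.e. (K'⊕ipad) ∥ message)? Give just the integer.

Key is 19 ≤ 128 bytes, zero-padded: |K'| = 128.
Inner input = (K'⊕ipad) ∥ m → 128 + 94 = 222 bytes.

222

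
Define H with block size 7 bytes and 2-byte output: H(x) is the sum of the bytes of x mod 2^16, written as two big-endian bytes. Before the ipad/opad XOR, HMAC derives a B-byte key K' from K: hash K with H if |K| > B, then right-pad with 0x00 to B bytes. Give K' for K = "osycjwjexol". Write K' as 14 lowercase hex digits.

04c10000000000

|K| = 11 > B = 7, so first hash the key.
H(K): sum = 111+115+121+99+106+119+106+101+120+111+108 = 1217 → 04 c1.
Zero-pad H(K) = 04 c1 to 7 bytes: K' = 04 c1 00 00 00 00 00.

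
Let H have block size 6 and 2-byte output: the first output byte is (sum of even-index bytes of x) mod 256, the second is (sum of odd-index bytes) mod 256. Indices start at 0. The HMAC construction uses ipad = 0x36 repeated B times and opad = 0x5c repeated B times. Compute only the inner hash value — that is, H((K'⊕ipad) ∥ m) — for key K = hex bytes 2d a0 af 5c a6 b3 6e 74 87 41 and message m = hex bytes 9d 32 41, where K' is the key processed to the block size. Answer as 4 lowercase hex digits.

Key hex bytes 2d a0 af 5c a6 b3 6e 74 87 41 is 10 bytes > B = 6, so hash it first: H(key) = 77 64, then zero-pad to 6 bytes: K' = 77 64 00 00 00 00.
K' ⊕ ipad = 41 52 36 36 36 36.
Inner input = 41 52 36 36 36 36 ∥ 9d 32 41.
Inner hash: even-index sum = 395 mod 256 = 139; odd-index sum = 240 mod 256 = 240 → 8b f0.

8bf0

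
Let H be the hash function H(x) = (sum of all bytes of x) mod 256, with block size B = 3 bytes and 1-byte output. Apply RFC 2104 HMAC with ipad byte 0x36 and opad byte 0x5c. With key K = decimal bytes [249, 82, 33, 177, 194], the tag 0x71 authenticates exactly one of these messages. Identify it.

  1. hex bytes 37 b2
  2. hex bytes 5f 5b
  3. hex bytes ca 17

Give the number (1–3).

3

Key decimal bytes [249, 82, 33, 177, 194] = f9 52 21 b1 c2 is 5 bytes > B = 3, so hash it first: H(key) = df, then zero-pad to 3 bytes: K' = df 00 00.
K' ⊕ ipad = e9 36 36; K' ⊕ opad = 83 5c 5c.
m1: inner = H(e9 36 36 37 b2) = 3e; tag = H(83 5c 5c 3e) = 79
m2: inner = H(e9 36 36 5f 5b) = 0f; tag = H(83 5c 5c 0f) = 4a
m3: inner = H(e9 36 36 ca 17) = 36; tag = H(83 5c 5c 36) = 71 ← matches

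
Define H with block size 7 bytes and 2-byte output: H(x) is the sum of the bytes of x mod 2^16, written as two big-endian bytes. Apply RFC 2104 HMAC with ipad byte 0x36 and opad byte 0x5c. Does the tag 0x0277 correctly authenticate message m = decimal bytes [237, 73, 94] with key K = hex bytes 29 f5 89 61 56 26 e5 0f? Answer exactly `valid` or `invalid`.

valid

Key hex bytes 29 f5 89 61 56 26 e5 0f is 8 bytes > B = 7, so hash it first: H(key) = 03 78, then zero-pad to 7 bytes: K' = 03 78 00 00 00 00 00.
K' ⊕ ipad = 35 4e 36 36 36 36 36; K' ⊕ opad = 5f 24 5c 5c 5c 5c 5c.
Inner hash: sum = 53+78+54+54+54+54+54+237+73+94 = 805 → 03 25.
Outer hash (recomputed tag): sum = 95+36+92+92+92+92+92+3+37 = 631 → 02 77.
Recomputed tag = 0277; claimed = 0277 → match.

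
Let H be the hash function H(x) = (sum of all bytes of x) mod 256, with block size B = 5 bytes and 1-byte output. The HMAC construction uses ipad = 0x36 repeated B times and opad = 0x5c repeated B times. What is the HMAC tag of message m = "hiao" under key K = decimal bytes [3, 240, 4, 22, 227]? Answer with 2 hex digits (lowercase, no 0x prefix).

Key decimal bytes [3, 240, 4, 22, 227] = 03 f0 04 16 e3 is exactly B = 5 bytes: K' = 03 f0 04 16 e3.
K' ⊕ ipad = 35 c6 32 20 d5.  K' ⊕ opad = 5f ac 58 4a bf.
Inner input = (K'⊕ipad) ∥ m = 35 c6 32 20 d5 ∥ 68 69 61 6f.
Inner hash: sum = 53+198+50+32+213+104+105+97+111 = 963; mod 256 = 195 → c3.
Outer input = (K'⊕opad) ∥ inner = 5f ac 58 4a bf ∥ c3.
Outer hash (tag): sum = 95+172+88+74+191+195 = 815; mod 256 = 47 → 2f.

2f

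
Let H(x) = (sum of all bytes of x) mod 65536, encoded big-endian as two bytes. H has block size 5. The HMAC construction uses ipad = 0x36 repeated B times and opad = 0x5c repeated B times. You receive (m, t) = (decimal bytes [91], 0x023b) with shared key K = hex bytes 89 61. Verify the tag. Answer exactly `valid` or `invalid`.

Key hex bytes 89 61 is 2 bytes ≤ B = 5; zero-pad to 5 bytes: K' = 89 61 00 00 00.
K' ⊕ ipad = bf 57 36 36 36; K' ⊕ opad = d5 3d 5c 5c 5c.
Inner hash: sum = 191+87+54+54+54+91 = 531 → 02 13.
Outer hash (recomputed tag): sum = 213+61+92+92+92+2+19 = 571 → 02 3b.
Recomputed tag = 023b; claimed = 023b → match.

valid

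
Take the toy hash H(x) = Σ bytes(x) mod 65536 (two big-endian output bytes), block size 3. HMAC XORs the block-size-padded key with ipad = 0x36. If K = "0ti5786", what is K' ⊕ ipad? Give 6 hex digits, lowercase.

Key "0ti5786" = 30 74 69 35 37 38 36 is 7 bytes > B = 3, so hash it first: H(key) = 01 e7, then zero-pad to 3 bytes: K' = 01 e7 00.
XOR each byte with 0x36: 01⊕36=37, e7⊕36=d1, 00⊕36=36.

37d136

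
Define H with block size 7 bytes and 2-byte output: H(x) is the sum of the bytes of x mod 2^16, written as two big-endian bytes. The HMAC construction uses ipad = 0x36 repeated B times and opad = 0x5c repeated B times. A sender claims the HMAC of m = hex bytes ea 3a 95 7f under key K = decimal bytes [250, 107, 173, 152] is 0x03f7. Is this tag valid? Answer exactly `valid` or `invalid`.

valid

Key decimal bytes [250, 107, 173, 152] = fa 6b ad 98 is 4 bytes ≤ B = 7; zero-pad to 7 bytes: K' = fa 6b ad 98 00 00 00.
K' ⊕ ipad = cc 5d 9b ae 36 36 36; K' ⊕ opad = a6 37 f1 c4 5c 5c 5c.
Inner hash: sum = 204+93+155+174+54+54+54+234+58+149+127 = 1356 → 05 4c.
Outer hash (recomputed tag): sum = 166+55+241+196+92+92+92+5+76 = 1015 → 03 f7.
Recomputed tag = 03f7; claimed = 03f7 → match.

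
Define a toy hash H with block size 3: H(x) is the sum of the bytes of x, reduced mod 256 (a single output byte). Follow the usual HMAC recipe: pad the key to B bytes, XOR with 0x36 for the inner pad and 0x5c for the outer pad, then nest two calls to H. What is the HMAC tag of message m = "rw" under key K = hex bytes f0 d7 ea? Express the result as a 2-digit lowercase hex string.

59

Key hex bytes f0 d7 ea is exactly B = 3 bytes: K' = f0 d7 ea.
K' ⊕ ipad = c6 e1 dc.  K' ⊕ opad = ac 8b b6.
Inner input = (K'⊕ipad) ∥ m = c6 e1 dc ∥ 72 77.
Inner hash: sum = 198+225+220+114+119 = 876; mod 256 = 108 → 6c.
Outer input = (K'⊕opad) ∥ inner = ac 8b b6 ∥ 6c.
Outer hash (tag): sum = 172+139+182+108 = 601; mod 256 = 89 → 59.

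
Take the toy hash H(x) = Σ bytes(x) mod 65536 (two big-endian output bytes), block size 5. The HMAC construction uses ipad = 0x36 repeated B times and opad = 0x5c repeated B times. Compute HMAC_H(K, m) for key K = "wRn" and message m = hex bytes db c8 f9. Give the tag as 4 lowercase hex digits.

012c

Key "wRn" = 77 52 6e is 3 bytes ≤ B = 5; zero-pad to 5 bytes: K' = 77 52 6e 00 00.
K' ⊕ ipad = 41 64 58 36 36.  K' ⊕ opad = 2b 0e 32 5c 5c.
Inner input = (K'⊕ipad) ∥ m = 41 64 58 36 36 ∥ db c8 f9.
Inner hash: sum = 65+100+88+54+54+219+200+249 = 1029 → 04 05.
Outer input = (K'⊕opad) ∥ inner = 2b 0e 32 5c 5c ∥ 04 05.
Outer hash (tag): sum = 43+14+50+92+92+4+5 = 300 → 01 2c.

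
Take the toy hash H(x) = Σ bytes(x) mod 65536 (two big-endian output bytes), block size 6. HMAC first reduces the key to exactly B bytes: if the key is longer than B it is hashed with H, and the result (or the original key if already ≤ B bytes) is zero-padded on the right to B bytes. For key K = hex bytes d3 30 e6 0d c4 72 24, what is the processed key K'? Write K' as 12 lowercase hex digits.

035000000000

|K| = 7 > B = 6, so first hash the key.
H(K): sum = 211+48+230+13+196+114+36 = 848 → 03 50.
Zero-pad H(K) = 03 50 to 6 bytes: K' = 03 50 00 00 00 00.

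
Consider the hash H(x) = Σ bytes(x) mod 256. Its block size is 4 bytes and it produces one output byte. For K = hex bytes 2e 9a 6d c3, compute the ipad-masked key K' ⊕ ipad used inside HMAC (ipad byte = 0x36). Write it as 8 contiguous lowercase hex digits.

18ac5bf5

Key hex bytes 2e 9a 6d c3 is exactly B = 4 bytes: K' = 2e 9a 6d c3.
XOR each byte with 0x36: 2e⊕36=18, 9a⊕36=ac, 6d⊕36=5b, c3⊕36=f5.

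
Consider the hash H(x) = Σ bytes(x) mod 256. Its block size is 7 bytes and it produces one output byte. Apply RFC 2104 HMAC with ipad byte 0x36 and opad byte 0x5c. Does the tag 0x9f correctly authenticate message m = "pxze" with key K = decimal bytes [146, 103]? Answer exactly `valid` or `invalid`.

Key decimal bytes [146, 103] = 92 67 is 2 bytes ≤ B = 7; zero-pad to 7 bytes: K' = 92 67 00 00 00 00 00.
K' ⊕ ipad = a4 51 36 36 36 36 36; K' ⊕ opad = ce 3b 5c 5c 5c 5c 5c.
Inner hash: sum = 164+81+54+54+54+54+54+112+120+122+101 = 970; mod 256 = 202 → ca.
Outer hash (recomputed tag): sum = 206+59+92+92+92+92+92+202 = 927; mod 256 = 159 → 9f.
Recomputed tag = 9f; claimed = 9f → match.

valid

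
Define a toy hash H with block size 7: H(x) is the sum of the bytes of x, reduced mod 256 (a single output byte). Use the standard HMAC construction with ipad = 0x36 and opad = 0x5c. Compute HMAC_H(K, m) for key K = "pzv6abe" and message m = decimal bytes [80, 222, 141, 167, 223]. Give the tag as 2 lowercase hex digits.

ab

Key "pzv6abe" = 70 7a 76 36 61 62 65 is exactly B = 7 bytes: K' = 70 7a 76 36 61 62 65.
K' ⊕ ipad = 46 4c 40 00 57 54 53.  K' ⊕ opad = 2c 26 2a 6a 3d 3e 39.
Inner input = (K'⊕ipad) ∥ m = 46 4c 40 00 57 54 53 ∥ 50 de 8d a7 df.
Inner hash: sum = 70+76+64+0+87+84+83+80+222+141+167+223 = 1297; mod 256 = 17 → 11.
Outer input = (K'⊕opad) ∥ inner = 2c 26 2a 6a 3d 3e 39 ∥ 11.
Outer hash (tag): sum = 44+38+42+106+61+62+57+17 = 427; mod 256 = 171 → ab.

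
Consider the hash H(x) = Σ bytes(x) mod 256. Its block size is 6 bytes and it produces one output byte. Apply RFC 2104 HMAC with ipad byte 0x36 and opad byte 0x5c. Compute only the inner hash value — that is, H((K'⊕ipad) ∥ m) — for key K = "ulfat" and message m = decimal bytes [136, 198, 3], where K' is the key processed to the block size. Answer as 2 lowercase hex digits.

Key "ulfat" = 75 6c 66 61 74 is 5 bytes ≤ B = 6; zero-pad to 6 bytes: K' = 75 6c 66 61 74 00.
K' ⊕ ipad = 43 5a 50 57 42 36.
Inner input = 43 5a 50 57 42 36 ∥ 88 c6 03.
Inner hash: sum = 67+90+80+87+66+54+136+198+3 = 781; mod 256 = 13 → 0d.

0d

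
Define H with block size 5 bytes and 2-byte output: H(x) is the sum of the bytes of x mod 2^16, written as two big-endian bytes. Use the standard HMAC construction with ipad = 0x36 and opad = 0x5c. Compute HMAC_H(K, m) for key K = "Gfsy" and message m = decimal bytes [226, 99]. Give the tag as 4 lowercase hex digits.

01d7

Key "Gfsy" = 47 66 73 79 is 4 bytes ≤ B = 5; zero-pad to 5 bytes: K' = 47 66 73 79 00.
K' ⊕ ipad = 71 50 45 4f 36.  K' ⊕ opad = 1b 3a 2f 25 5c.
Inner input = (K'⊕ipad) ∥ m = 71 50 45 4f 36 ∥ e2 63.
Inner hash: sum = 113+80+69+79+54+226+99 = 720 → 02 d0.
Outer input = (K'⊕opad) ∥ inner = 1b 3a 2f 25 5c ∥ 02 d0.
Outer hash (tag): sum = 27+58+47+37+92+2+208 = 471 → 01 d7.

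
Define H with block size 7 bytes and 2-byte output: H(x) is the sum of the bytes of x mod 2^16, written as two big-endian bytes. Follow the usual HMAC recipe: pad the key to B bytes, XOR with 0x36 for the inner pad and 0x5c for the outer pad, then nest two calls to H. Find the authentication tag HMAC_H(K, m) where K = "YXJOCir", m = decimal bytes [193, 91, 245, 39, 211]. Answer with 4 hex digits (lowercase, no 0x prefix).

01ae

Key "YXJOCir" = 59 58 4a 4f 43 69 72 is exactly B = 7 bytes: K' = 59 58 4a 4f 43 69 72.
K' ⊕ ipad = 6f 6e 7c 79 75 5f 44.  K' ⊕ opad = 05 04 16 13 1f 35 2e.
Inner input = (K'⊕ipad) ∥ m = 6f 6e 7c 79 75 5f 44 ∥ c1 5b f5 27 d3.
Inner hash: sum = 111+110+124+121+117+95+68+193+91+245+39+211 = 1525 → 05 f5.
Outer input = (K'⊕opad) ∥ inner = 05 04 16 13 1f 35 2e ∥ 05 f5.
Outer hash (tag): sum = 5+4+22+19+31+53+46+5+245 = 430 → 01 ae.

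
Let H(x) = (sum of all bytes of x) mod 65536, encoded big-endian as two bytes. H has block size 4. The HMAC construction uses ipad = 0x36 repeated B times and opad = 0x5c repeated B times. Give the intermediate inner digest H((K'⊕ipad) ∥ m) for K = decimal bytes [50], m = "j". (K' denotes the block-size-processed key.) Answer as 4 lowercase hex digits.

Key decimal bytes [50] = 32 is 1 byte ≤ B = 4; zero-pad to 4 bytes: K' = 32 00 00 00.
K' ⊕ ipad = 04 36 36 36.
Inner input = 04 36 36 36 ∥ 6a.
Inner hash: sum = 4+54+54+54+106 = 272 → 01 10.

0110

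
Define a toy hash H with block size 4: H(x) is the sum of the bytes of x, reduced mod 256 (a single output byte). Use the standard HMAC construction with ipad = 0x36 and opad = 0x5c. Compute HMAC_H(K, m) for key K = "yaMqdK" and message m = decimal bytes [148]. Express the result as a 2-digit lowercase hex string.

Key "yaMqdK" = 79 61 4d 71 64 4b is 6 bytes > B = 4, so hash it first: H(key) = 47, then zero-pad to 4 bytes: K' = 47 00 00 00.
K' ⊕ ipad = 71 36 36 36.  K' ⊕ opad = 1b 5c 5c 5c.
Inner input = (K'⊕ipad) ∥ m = 71 36 36 36 ∥ 94.
Inner hash: sum = 113+54+54+54+148 = 423; mod 256 = 167 → a7.
Outer input = (K'⊕opad) ∥ inner = 1b 5c 5c 5c ∥ a7.
Outer hash (tag): sum = 27+92+92+92+167 = 470; mod 256 = 214 → d6.

d6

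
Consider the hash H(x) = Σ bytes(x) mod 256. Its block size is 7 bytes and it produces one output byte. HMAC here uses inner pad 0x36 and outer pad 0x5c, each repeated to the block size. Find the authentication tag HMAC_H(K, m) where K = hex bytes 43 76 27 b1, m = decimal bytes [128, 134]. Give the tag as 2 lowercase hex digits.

ba

Key hex bytes 43 76 27 b1 is 4 bytes ≤ B = 7; zero-pad to 7 bytes: K' = 43 76 27 b1 00 00 00.
K' ⊕ ipad = 75 40 11 87 36 36 36.  K' ⊕ opad = 1f 2a 7b ed 5c 5c 5c.
Inner input = (K'⊕ipad) ∥ m = 75 40 11 87 36 36 36 ∥ 80 86.
Inner hash: sum = 117+64+17+135+54+54+54+128+134 = 757; mod 256 = 245 → f5.
Outer input = (K'⊕opad) ∥ inner = 1f 2a 7b ed 5c 5c 5c ∥ f5.
Outer hash (tag): sum = 31+42+123+237+92+92+92+245 = 954; mod 256 = 186 → ba.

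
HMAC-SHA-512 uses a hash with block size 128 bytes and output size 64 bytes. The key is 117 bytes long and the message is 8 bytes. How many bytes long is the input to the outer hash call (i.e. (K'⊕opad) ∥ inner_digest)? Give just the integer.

192

Key is 117 ≤ 128 bytes, zero-padded: |K'| = 128.
Outer input = (K'⊕opad) ∥ H(inner) → 128 + 64 = 192 bytes.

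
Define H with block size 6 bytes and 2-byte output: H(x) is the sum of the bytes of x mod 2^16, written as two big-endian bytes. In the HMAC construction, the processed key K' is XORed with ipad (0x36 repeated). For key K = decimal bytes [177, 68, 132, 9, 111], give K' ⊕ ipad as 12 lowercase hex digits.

8772b23f5936

Key decimal bytes [177, 68, 132, 9, 111] = b1 44 84 09 6f is 5 bytes ≤ B = 6; zero-pad to 6 bytes: K' = b1 44 84 09 6f 00.
XOR each byte with 0x36: b1⊕36=87, 44⊕36=72, 84⊕36=b2, 09⊕36=3f, 6f⊕36=59, 00⊕36=36.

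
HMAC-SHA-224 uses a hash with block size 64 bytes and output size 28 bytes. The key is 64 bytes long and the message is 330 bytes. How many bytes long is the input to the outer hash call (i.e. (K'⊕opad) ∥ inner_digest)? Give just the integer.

Key is 64 ≤ 64 bytes, zero-padded: |K'| = 64.
Outer input = (K'⊕opad) ∥ H(inner) → 64 + 28 = 92 bytes.

92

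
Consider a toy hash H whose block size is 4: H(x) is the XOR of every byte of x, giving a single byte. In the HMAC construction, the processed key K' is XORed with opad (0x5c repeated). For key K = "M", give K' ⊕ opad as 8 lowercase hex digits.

Key "M" = 4d is 1 byte ≤ B = 4; zero-pad to 4 bytes: K' = 4d 00 00 00.
XOR each byte with 0x5c: 4d⊕5c=11, 00⊕5c=5c, 00⊕5c=5c, 00⊕5c=5c.

115c5c5c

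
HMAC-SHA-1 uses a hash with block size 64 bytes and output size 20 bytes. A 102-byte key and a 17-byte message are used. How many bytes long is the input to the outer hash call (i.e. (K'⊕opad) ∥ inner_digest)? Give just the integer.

84

Key is 102 > 64 bytes, so it is hashed to 20 bytes then zero-padded to 64: |K'| = 64.
Outer input = (K'⊕opad) ∥ H(inner) → 64 + 20 = 84 bytes.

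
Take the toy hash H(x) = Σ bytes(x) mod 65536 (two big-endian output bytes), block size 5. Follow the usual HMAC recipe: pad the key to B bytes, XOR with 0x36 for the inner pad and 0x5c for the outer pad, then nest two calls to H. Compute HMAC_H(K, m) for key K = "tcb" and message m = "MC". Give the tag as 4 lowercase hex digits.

Key "tcb" = 74 63 62 is 3 bytes ≤ B = 5; zero-pad to 5 bytes: K' = 74 63 62 00 00.
K' ⊕ ipad = 42 55 54 36 36.  K' ⊕ opad = 28 3f 3e 5c 5c.
Inner input = (K'⊕ipad) ∥ m = 42 55 54 36 36 ∥ 4d 43.
Inner hash: sum = 66+85+84+54+54+77+67 = 487 → 01 e7.
Outer input = (K'⊕opad) ∥ inner = 28 3f 3e 5c 5c ∥ 01 e7.
Outer hash (tag): sum = 40+63+62+92+92+1+231 = 581 → 02 45.

0245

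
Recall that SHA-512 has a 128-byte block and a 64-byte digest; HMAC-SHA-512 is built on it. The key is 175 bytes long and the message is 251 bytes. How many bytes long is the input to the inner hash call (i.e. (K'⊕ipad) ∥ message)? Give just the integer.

Key is 175 > 128 bytes, so it is hashed to 64 bytes then zero-padded to 128: |K'| = 128.
Inner input = (K'⊕ipad) ∥ m → 128 + 251 = 379 bytes.

379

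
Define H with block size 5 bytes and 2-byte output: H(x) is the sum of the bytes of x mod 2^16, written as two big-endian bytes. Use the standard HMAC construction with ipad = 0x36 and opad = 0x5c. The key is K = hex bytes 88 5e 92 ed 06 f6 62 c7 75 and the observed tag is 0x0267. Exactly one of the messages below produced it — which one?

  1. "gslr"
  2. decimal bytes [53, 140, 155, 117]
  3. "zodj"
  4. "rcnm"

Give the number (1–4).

1

Key hex bytes 88 5e 92 ed 06 f6 62 c7 75 is 9 bytes > B = 5, so hash it first: H(key) = 04 ff, then zero-pad to 5 bytes: K' = 04 ff 00 00 00.
K' ⊕ ipad = 32 c9 36 36 36; K' ⊕ opad = 58 a3 5c 5c 5c.
m1: inner = H(32 c9 36 36 36 67 73 6c 72) = 03 55; tag = H(58 a3 5c 5c 5c 03 55) = 0267 ← matches
m2: inner = H(32 c9 36 36 36 35 8c 9b 75) = 03 6e; tag = H(58 a3 5c 5c 5c 03 6e) = 0280
m3: inner = H(32 c9 36 36 36 7a 6f 64 6a) = 03 54; tag = H(58 a3 5c 5c 5c 03 54) = 0266
m4: inner = H(32 c9 36 36 36 72 63 6e 6d) = 03 4d; tag = H(58 a3 5c 5c 5c 03 4d) = 025f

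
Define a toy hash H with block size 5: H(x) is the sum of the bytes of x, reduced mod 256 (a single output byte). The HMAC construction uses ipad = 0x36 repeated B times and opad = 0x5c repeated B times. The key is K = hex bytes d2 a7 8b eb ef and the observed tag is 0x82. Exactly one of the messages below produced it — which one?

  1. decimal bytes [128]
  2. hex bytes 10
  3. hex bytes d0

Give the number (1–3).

Key hex bytes d2 a7 8b eb ef is exactly B = 5 bytes: K' = d2 a7 8b eb ef.
K' ⊕ ipad = e4 91 bd dd d9; K' ⊕ opad = 8e fb d7 b7 b3.
m1: inner = H(e4 91 bd dd d9 80) = 68; tag = H(8e fb d7 b7 b3 68) = 32
m2: inner = H(e4 91 bd dd d9 10) = f8; tag = H(8e fb d7 b7 b3 f8) = c2
m3: inner = H(e4 91 bd dd d9 d0) = b8; tag = H(8e fb d7 b7 b3 b8) = 82 ← matches

3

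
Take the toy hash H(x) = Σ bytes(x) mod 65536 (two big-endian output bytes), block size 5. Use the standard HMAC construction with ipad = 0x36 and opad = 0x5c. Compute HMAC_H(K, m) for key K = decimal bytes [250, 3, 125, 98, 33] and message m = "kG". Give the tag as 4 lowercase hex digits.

024c

Key decimal bytes [250, 3, 125, 98, 33] = fa 03 7d 62 21 is exactly B = 5 bytes: K' = fa 03 7d 62 21.
K' ⊕ ipad = cc 35 4b 54 17.  K' ⊕ opad = a6 5f 21 3e 7d.
Inner input = (K'⊕ipad) ∥ m = cc 35 4b 54 17 ∥ 6b 47.
Inner hash: sum = 204+53+75+84+23+107+71 = 617 → 02 69.
Outer input = (K'⊕opad) ∥ inner = a6 5f 21 3e 7d ∥ 02 69.
Outer hash (tag): sum = 166+95+33+62+125+2+105 = 588 → 02 4c.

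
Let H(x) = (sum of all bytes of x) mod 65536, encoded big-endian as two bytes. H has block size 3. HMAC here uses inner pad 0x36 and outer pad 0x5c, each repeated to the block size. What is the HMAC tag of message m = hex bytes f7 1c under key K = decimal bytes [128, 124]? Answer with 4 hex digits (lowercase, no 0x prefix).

Key decimal bytes [128, 124] = 80 7c is 2 bytes ≤ B = 3; zero-pad to 3 bytes: K' = 80 7c 00.
K' ⊕ ipad = b6 4a 36.  K' ⊕ opad = dc 20 5c.
Inner input = (K'⊕ipad) ∥ m = b6 4a 36 ∥ f7 1c.
Inner hash: sum = 182+74+54+247+28 = 585 → 02 49.
Outer input = (K'⊕opad) ∥ inner = dc 20 5c ∥ 02 49.
Outer hash (tag): sum = 220+32+92+2+73 = 419 → 01 a3.

01a3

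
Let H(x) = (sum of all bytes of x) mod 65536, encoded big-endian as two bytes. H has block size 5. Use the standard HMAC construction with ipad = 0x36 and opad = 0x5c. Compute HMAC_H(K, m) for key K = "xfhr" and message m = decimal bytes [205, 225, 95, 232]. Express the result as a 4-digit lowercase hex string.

Key "xfhr" = 78 66 68 72 is 4 bytes ≤ B = 5; zero-pad to 5 bytes: K' = 78 66 68 72 00.
K' ⊕ ipad = 4e 50 5e 44 36.  K' ⊕ opad = 24 3a 34 2e 5c.
Inner input = (K'⊕ipad) ∥ m = 4e 50 5e 44 36 ∥ cd e1 5f e8.
Inner hash: sum = 78+80+94+68+54+205+225+95+232 = 1131 → 04 6b.
Outer input = (K'⊕opad) ∥ inner = 24 3a 34 2e 5c ∥ 04 6b.
Outer hash (tag): sum = 36+58+52+46+92+4+107 = 395 → 01 8b.

018b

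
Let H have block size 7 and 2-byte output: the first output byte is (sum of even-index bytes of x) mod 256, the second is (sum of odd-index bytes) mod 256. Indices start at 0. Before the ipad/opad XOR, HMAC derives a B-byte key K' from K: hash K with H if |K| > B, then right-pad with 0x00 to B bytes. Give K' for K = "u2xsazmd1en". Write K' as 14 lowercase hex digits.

|K| = 11 > B = 7, so first hash the key.
H(K): even-index sum = 602 mod 256 = 90; odd-index sum = 488 mod 256 = 232 → 5a e8.
Zero-pad H(K) = 5a e8 to 7 bytes: K' = 5a e8 00 00 00 00 00.

5ae80000000000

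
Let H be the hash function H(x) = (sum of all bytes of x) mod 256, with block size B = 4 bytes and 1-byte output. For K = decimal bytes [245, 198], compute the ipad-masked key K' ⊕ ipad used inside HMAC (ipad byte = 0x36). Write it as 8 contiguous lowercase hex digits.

Key decimal bytes [245, 198] = f5 c6 is 2 bytes ≤ B = 4; zero-pad to 4 bytes: K' = f5 c6 00 00.
XOR each byte with 0x36: f5⊕36=c3, c6⊕36=f0, 00⊕36=36, 00⊕36=36.

c3f03636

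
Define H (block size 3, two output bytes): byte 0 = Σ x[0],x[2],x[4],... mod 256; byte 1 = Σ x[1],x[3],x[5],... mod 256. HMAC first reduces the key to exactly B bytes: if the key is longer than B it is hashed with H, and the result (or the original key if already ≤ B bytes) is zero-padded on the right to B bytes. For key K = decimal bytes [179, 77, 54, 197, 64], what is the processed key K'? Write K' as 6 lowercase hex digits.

|K| = 5 > B = 3, so first hash the key.
H(K): even-index sum = 297 mod 256 = 41; odd-index sum = 274 mod 256 = 18 → 29 12.
Zero-pad H(K) = 29 12 to 3 bytes: K' = 29 12 00.

291200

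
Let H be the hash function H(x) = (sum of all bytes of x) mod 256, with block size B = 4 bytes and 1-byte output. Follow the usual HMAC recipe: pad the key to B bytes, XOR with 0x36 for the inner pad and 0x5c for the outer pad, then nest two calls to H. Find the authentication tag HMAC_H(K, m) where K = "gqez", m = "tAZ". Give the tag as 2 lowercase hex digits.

0d

Key "gqez" = 67 71 65 7a is exactly B = 4 bytes: K' = 67 71 65 7a.
K' ⊕ ipad = 51 47 53 4c.  K' ⊕ opad = 3b 2d 39 26.
Inner input = (K'⊕ipad) ∥ m = 51 47 53 4c ∥ 74 41 5a.
Inner hash: sum = 81+71+83+76+116+65+90 = 582; mod 256 = 70 → 46.
Outer input = (K'⊕opad) ∥ inner = 3b 2d 39 26 ∥ 46.
Outer hash (tag): sum = 59+45+57+38+70 = 269; mod 256 = 13 → 0d.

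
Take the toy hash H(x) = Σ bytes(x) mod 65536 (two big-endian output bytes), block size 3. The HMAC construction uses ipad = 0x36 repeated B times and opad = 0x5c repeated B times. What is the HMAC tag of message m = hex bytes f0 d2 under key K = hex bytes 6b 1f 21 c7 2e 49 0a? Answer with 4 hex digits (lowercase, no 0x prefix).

Key hex bytes 6b 1f 21 c7 2e 49 0a is 7 bytes > B = 3, so hash it first: H(key) = 01 f3, then zero-pad to 3 bytes: K' = 01 f3 00.
K' ⊕ ipad = 37 c5 36.  K' ⊕ opad = 5d af 5c.
Inner input = (K'⊕ipad) ∥ m = 37 c5 36 ∥ f0 d2.
Inner hash: sum = 55+197+54+240+210 = 756 → 02 f4.
Outer input = (K'⊕opad) ∥ inner = 5d af 5c ∥ 02 f4.
Outer hash (tag): sum = 93+175+92+2+244 = 606 → 02 5e.

025e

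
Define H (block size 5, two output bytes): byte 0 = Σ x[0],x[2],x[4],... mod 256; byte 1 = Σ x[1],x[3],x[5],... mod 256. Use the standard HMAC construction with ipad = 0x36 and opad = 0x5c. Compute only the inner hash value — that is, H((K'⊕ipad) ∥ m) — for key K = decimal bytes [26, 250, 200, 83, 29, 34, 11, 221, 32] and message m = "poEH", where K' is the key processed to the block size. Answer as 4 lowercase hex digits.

3f65

Key decimal bytes [26, 250, 200, 83, 29, 34, 11, 221, 32] = 1a fa c8 53 1d 22 0b dd 20 is 9 bytes > B = 5, so hash it first: H(key) = 2a 4c, then zero-pad to 5 bytes: K' = 2a 4c 00 00 00.
K' ⊕ ipad = 1c 7a 36 36 36.
Inner input = 1c 7a 36 36 36 ∥ 70 6f 45 48.
Inner hash: even-index sum = 319 mod 256 = 63; odd-index sum = 357 mod 256 = 101 → 3f 65.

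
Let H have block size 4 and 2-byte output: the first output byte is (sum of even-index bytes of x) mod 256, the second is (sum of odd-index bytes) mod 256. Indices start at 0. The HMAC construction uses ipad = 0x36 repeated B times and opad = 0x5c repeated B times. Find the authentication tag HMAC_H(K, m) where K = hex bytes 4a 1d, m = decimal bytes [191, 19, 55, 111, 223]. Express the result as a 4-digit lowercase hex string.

Key hex bytes 4a 1d is 2 bytes ≤ B = 4; zero-pad to 4 bytes: K' = 4a 1d 00 00.
K' ⊕ ipad = 7c 2b 36 36.  K' ⊕ opad = 16 41 5c 5c.
Inner input = (K'⊕ipad) ∥ m = 7c 2b 36 36 ∥ bf 13 37 6f df.
Inner hash: even-index sum = 647 mod 256 = 135; odd-index sum = 227 mod 256 = 227 → 87 e3.
Outer input = (K'⊕opad) ∥ inner = 16 41 5c 5c ∥ 87 e3.
Outer hash (tag): even-index sum = 249 mod 256 = 249; odd-index sum = 384 mod 256 = 128 → f9 80.

f980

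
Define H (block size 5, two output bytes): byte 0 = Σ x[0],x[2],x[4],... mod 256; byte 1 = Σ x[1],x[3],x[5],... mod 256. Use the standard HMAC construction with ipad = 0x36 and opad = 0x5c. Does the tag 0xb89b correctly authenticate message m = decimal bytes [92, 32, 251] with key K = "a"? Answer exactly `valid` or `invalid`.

valid

Key "a" = 61 is 1 byte ≤ B = 5; zero-pad to 5 bytes: K' = 61 00 00 00 00.
K' ⊕ ipad = 57 36 36 36 36; K' ⊕ opad = 3d 5c 5c 5c 5c.
Inner hash: even-index sum = 227 mod 256 = 227; odd-index sum = 451 mod 256 = 195 → e3 c3.
Outer hash (recomputed tag): even-index sum = 440 mod 256 = 184; odd-index sum = 411 mod 256 = 155 → b8 9b.
Recomputed tag = b89b; claimed = b89b → match.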